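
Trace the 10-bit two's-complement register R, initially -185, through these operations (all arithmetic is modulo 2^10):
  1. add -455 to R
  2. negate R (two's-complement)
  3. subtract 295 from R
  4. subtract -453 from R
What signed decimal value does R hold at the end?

-226

Start: R = -185 = 1101000111.
R = -185 + (-455) = -640; wraps to 384 = 0110000000
R = −(384) = -384 = 1010000000
R = -384 − 295 = -679; wraps to 345 = 0101011001
R = 345 − (-453) = 798; wraps to -226 = 1100011110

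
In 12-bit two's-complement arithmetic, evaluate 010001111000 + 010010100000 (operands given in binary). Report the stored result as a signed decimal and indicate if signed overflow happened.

010001111000 = 1144 (signed)
010010100000 = 1184 (signed)
  010001111000
+ 010010100000
= 100100011000
Result 100100011000: MSB = 1 → 2328 − 4096 = -1768.
Both addends are non-negative but the stored result is negative: signed overflow. The true value 1144 + 1184 = 2328 lies outside [-2048, 2047].

-1768; overflow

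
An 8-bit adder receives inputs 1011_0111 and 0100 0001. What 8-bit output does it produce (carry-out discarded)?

  10110111
+ 01000001
= 11111000

11111000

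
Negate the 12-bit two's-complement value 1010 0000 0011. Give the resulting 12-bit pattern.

Invert: 010111111100. Add 1: 010111111101.
Check: 101000000011 = -1533, 010111111101 = 1533.

010111111101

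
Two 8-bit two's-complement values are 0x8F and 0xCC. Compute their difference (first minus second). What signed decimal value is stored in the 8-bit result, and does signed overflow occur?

0x8F = 10001111 = -113 (signed)
0xCC = 11001100 = -52 (signed)
Subtract via negate-and-add: invert 11001100 + 1 = 00110100 (i.e. 52).
  10001111
+ 00110100
= 11000011
Result 11000011: MSB = 1 → 195 − 256 = -61.
Addends (after negating the subtrahend) have opposite signs, so signed overflow cannot occur.

-61; no overflow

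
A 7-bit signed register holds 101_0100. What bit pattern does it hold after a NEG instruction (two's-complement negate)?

0101100

Invert: 0101011. Add 1: 0101100.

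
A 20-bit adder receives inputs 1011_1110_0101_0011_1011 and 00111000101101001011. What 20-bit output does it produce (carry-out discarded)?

11110111000010000110

  10111110010100111011
+ 00111000101101001011
= 11110111000010000110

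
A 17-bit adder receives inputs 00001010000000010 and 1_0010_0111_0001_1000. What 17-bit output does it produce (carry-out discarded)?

  00001010000000010
+ 10010011100011000
= 10011101100011010

10011101100011010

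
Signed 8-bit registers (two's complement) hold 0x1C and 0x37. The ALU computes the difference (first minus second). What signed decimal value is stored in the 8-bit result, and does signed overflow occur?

-27; no overflow

0x1C = 00011100 = 28 (signed)
0x37 = 00110111 = 55 (signed)
Subtract via negate-and-add: invert 00110111 + 1 = 11001001 (i.e. -55).
  00011100
+ 11001001
= 11100101
Result 11100101: MSB = 1 → 229 − 256 = -27.
Addends (after negating the subtrahend) have opposite signs, so signed overflow cannot occur.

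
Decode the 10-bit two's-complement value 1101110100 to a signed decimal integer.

-140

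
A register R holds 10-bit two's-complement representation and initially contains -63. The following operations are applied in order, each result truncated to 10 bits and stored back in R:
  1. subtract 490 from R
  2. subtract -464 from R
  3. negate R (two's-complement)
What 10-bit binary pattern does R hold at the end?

0001011001

Start: R = -63 = 1111000001.
R = -63 − 490 = -553; wraps to 471 = 0111010111
R = 471 − (-464) = 935; wraps to -89 = 1110100111
R = −(-89) = 89 = 0001011001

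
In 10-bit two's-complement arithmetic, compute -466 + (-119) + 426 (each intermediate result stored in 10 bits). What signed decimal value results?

-466 + (-119) = -585 → wraps to 439 (0110110111)
439 + 426 = 865 → wraps to -159 (1101100001)

-159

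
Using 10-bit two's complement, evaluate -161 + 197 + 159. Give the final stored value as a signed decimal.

-161 + 197 = 36 (0000100100)
36 + 159 = 195 (0011000011)

195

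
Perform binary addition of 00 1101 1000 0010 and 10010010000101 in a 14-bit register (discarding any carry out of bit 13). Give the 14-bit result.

  00110110000010
+ 10010010000101
= 11001000000111

11001000000111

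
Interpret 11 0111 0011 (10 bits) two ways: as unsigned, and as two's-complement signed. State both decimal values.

unsigned = 883, signed = -141

Unsigned: 1101110011 = 883.
Signed: MSB=1 → 883 − 1024 = -141.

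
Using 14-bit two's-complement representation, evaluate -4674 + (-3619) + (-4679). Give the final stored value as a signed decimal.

3412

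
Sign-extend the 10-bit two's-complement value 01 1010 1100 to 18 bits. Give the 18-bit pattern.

000000000110101100

MSB of 0110101100 is 0; replicate it into the new high bits.
00000000|0110101100 → 000000000110101100 (still 428).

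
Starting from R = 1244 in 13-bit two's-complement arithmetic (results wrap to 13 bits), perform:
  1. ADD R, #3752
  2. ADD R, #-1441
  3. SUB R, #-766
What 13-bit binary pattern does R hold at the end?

1000011100001

Start: R = 1244 = 0010011011100.
R = 1244 + 3752 = 4996; wraps to -3196 = 1001110000100
R = -3196 + (-1441) = -4637; wraps to 3555 = 0110111100011
R = 3555 − (-766) = 4321; wraps to -3871 = 1000011100001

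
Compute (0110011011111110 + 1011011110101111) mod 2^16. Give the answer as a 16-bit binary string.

  0110011011111110
+ 1011011110101111
= 0001111010101101  (discard carry-out 1)

0001111010101101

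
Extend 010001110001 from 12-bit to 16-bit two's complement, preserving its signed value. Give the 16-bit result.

MSB of 010001110001 is 0; replicate it into the new high bits.
0000|010001110001 → 0000010001110001 (still 1137).

0000010001110001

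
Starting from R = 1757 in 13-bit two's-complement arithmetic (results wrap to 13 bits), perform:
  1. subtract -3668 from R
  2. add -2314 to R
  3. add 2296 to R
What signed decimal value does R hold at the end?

-2785

Start: R = 1757 = 0011011011101.
R = 1757 − (-3668) = 5425; wraps to -2767 = 1010100110001
R = -2767 + (-2314) = -5081; wraps to 3111 = 0110000100111
R = 3111 + 2296 = 5407; wraps to -2785 = 1010100011111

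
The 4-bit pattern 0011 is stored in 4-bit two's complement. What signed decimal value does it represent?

3

MSB is 0, so the value is non-negative: 0011 = 3.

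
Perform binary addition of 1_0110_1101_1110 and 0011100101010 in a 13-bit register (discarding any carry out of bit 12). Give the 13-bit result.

1111000001000

  1011011011110
+ 0011100101010
= 1111000001000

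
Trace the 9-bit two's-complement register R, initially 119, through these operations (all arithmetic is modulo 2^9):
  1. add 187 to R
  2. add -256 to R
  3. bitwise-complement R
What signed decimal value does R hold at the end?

-51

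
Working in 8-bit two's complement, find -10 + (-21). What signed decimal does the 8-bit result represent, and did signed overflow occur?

-10 → 11110110
-21 → 11101011
  11110110
+ 11101011
= 11100001  (discard carry-out 1)
Result 11100001: MSB = 1 → 225 − 256 = -31.
Both addends are negative and so is the stored result: no signed overflow.

-31; no overflow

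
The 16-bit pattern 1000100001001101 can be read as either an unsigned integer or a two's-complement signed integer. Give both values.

unsigned = 34893, signed = -30643

Unsigned: 1000100001001101 = 34893.
Signed: MSB=1 → 34893 − 65536 = -30643.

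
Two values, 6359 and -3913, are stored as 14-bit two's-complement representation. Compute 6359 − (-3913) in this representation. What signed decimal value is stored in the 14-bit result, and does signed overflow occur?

6359 → 01100011010111
-3913 → 11000010110111
Subtract via negate-and-add: invert 11000010110111 + 1 = 00111101001001 (i.e. 3913).
  01100011010111
+ 00111101001001
= 10100000100000
Result 10100000100000: MSB = 1 → 10272 − 16384 = -6112.
Both addends (after negating the subtrahend) are non-negative but the stored result is negative: signed overflow. The true value 6359 − (-3913) = 10272 lies outside [-8192, 8191].

-6112; overflow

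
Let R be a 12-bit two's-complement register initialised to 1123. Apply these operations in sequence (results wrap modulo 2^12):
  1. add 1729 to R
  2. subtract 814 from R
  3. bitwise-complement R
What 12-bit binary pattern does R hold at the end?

Start: R = 1123 = 010001100011.
R = 1123 + 1729 = 2852; wraps to -1244 = 101100100100
R = -1244 − 814 = -2058; wraps to 2038 = 011111110110
R = NOT 011111110110 = 100000001001 = -2039

100000001001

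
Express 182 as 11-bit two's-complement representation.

00010110110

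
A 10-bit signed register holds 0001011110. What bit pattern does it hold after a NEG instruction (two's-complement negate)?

Invert: 1110100001. Add 1: 1110100010.

1110100010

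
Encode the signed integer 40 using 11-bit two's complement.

00000101000

40 is non-negative, so write it directly in 11 bits: 00000101000.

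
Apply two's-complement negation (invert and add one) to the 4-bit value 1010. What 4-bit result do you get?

0110

Invert: 0101. Add 1: 0110.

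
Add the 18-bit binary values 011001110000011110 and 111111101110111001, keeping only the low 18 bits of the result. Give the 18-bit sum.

011001011111010111

  011001110000011110
+ 111111101110111001
= 011001011111010111  (discard carry-out 1)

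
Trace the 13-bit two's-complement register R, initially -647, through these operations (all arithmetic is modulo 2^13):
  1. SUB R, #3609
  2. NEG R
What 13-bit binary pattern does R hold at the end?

1000010100000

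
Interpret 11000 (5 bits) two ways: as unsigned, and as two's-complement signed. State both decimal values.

unsigned = 24, signed = -8

Unsigned: 11000 = 24.
Signed: MSB=1 → 24 − 32 = -8.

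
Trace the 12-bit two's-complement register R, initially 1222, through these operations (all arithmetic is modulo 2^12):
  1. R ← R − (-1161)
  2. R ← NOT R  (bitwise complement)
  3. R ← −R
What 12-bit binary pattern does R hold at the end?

100101010000

Start: R = 1222 = 010011000110.
R = 1222 − (-1161) = 2383; wraps to -1713 = 100101001111
R = NOT 100101001111 = 011010110000 = 1712
R = −(1712) = -1712 = 100101010000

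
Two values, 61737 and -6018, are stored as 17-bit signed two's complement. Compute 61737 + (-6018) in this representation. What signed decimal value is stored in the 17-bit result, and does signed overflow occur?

55719; no overflow

61737 → 01111000100101001
-6018 → 11110100001111110
  01111000100101001
+ 11110100001111110
= 01101100110100111  (discard carry-out 1)
Result 01101100110100111: MSB = 0 → value 55719.
Addends have opposite signs, so signed overflow cannot occur.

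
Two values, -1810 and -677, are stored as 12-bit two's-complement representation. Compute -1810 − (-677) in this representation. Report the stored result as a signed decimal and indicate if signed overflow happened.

-1133; no overflow

-1810 → 100011101110
-677 → 110101011011
Subtract via negate-and-add: invert 110101011011 + 1 = 001010100101 (i.e. 677).
  100011101110
+ 001010100101
= 101110010011
Result 101110010011: MSB = 1 → 2963 − 4096 = -1133.
Addends (after negating the subtrahend) have opposite signs, so signed overflow cannot occur.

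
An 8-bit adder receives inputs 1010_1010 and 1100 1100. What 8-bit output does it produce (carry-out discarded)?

01110110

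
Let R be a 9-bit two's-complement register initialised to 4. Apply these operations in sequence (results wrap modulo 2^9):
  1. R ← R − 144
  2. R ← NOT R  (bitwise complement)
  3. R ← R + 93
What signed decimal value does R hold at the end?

232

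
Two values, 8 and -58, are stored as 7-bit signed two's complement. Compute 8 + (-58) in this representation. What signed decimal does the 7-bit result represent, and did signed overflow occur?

8 → 0001000
-58 → 1000110
  0001000
+ 1000110
= 1001110
Result 1001110: MSB = 1 → 78 − 128 = -50.
Addends have opposite signs, so signed overflow cannot occur.

-50; no overflow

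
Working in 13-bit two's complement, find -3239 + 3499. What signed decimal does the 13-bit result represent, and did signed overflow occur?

-3239 → 1001101011001
3499 → 0110110101011
  1001101011001
+ 0110110101011
= 0000100000100  (discard carry-out 1)
Result 0000100000100: MSB = 0 → value 260.
Addends have opposite signs, so signed overflow cannot occur.

260; no overflow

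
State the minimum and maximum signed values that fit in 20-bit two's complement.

min = -524288, max = 524287

Minimum: −2^19 = -524288.
Maximum: 2^19 − 1 = 524287.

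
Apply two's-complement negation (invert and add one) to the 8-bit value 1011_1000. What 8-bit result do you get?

01001000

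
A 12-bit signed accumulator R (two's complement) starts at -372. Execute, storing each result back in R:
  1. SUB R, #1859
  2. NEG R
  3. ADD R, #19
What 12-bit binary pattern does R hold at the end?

Start: R = -372 = 111010001100.
R = -372 − 1859 = -2231; wraps to 1865 = 011101001001
R = −(1865) = -1865 = 100010110111
R = -1865 + 19 = -1846 = 100011001010

100011001010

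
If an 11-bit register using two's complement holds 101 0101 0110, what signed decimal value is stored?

-682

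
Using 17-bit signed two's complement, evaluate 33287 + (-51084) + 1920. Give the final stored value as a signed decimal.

-15877

33287 + (-51084) = -17797 (11011101001111011)
-17797 + 1920 = -15877 (11100000111111011)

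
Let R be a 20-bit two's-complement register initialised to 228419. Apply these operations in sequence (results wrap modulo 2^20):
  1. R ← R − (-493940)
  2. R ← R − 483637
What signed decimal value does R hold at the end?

238722

Start: R = 228419 = 00110111110001000011.
R = 228419 − (-493940) = 722359; wraps to -326217 = 10110000010110110111
R = -326217 − 483637 = -809854; wraps to 238722 = 00111010010010000010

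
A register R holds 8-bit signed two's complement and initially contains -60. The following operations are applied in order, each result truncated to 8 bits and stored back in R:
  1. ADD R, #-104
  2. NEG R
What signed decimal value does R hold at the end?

Start: R = -60 = 11000100.
R = -60 + (-104) = -164; wraps to 92 = 01011100
R = −(92) = -92 = 10100100

-92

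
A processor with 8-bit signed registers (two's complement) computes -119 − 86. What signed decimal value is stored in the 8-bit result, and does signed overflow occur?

51; overflow

-119 → 10001001
86 → 01010110
Subtract via negate-and-add: invert 01010110 + 1 = 10101010 (i.e. -86).
  10001001
+ 10101010
= 00110011  (discard carry-out 1)
Result 00110011: MSB = 0 → value 51.
Both addends (after negating the subtrahend) are negative but the stored result is non-negative: signed overflow. The true value -119 − 86 = -205 lies outside [-128, 127].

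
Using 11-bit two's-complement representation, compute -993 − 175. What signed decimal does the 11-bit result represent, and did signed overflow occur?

-993 → 10000011111
175 → 00010101111
Subtract via negate-and-add: invert 00010101111 + 1 = 11101010001 (i.e. -175).
  10000011111
+ 11101010001
= 01101110000  (discard carry-out 1)
Result 01101110000: MSB = 0 → value 880.
Both addends (after negating the subtrahend) are negative but the stored result is non-negative: signed overflow. The true value -993 − 175 = -1168 lies outside [-1024, 1023].

880; overflow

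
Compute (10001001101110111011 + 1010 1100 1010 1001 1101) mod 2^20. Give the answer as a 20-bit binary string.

00110110011001011000

  10001001101110111011
+ 10101100101010011101
= 00110110011001011000  (discard carry-out 1)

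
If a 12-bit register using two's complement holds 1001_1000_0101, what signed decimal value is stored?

MSB is 1, so the value is negative.
Invert: 011001111010. Add 1: 011001111011 = 1659. So the value is −1659.

-1659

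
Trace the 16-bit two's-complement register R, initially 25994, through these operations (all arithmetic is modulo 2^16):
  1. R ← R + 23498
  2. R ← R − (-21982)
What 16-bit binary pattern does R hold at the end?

0001011100110010

Start: R = 25994 = 0110010110001010.
R = 25994 + 23498 = 49492; wraps to -16044 = 1100000101010100
R = -16044 − (-21982) = 5938 = 0001011100110010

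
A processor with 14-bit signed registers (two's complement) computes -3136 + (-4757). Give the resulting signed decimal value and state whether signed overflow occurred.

-7893; no overflow

-3136 → 11001111000000
-4757 → 10110101101011
  11001111000000
+ 10110101101011
= 10000100101011  (discard carry-out 1)
Result 10000100101011: MSB = 1 → 8491 − 16384 = -7893.
Both addends are negative and so is the stored result: no signed overflow.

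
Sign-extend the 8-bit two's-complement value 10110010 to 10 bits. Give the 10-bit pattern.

MSB of 10110010 is 1; replicate it into the new high bits.
11|10110010 → 1110110010 (still -78).

1110110010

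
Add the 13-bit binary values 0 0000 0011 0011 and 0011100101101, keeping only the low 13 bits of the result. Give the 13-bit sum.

0011101100000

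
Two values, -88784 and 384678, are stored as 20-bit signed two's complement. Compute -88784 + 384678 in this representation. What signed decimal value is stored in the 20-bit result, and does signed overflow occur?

-88784 → 11101010010100110000
384678 → 01011101111010100110
  11101010010100110000
+ 01011101111010100110
= 01001000001111010110  (discard carry-out 1)
Result 01001000001111010110: MSB = 0 → value 295894.
Addends have opposite signs, so signed overflow cannot occur.

295894; no overflow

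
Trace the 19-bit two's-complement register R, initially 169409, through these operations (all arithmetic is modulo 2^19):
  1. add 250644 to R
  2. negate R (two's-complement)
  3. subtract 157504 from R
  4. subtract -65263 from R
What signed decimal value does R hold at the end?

11994

Start: R = 169409 = 0101001010111000001.
R = 169409 + 250644 = 420053; wraps to -104235 = 1100110100011010101
R = −(-104235) = 104235 = 0011001011100101011
R = 104235 − 157504 = -53269 = 1110010111111101011
R = -53269 − (-65263) = 11994 = 0000010111011011010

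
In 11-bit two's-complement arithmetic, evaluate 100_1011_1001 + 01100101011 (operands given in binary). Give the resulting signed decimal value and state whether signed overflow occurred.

-28; no overflow

100_1011_1001 → 10010111001 = -839 (signed)
01100101011 = 811 (signed)
  10010111001
+ 01100101011
= 11111100100
Result 11111100100: MSB = 1 → 2020 − 2048 = -28.
Addends have opposite signs, so signed overflow cannot occur.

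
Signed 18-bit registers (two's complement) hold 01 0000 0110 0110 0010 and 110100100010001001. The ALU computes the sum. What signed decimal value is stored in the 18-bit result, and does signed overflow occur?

20203; no overflow

01 0000 0110 0110 0010 → 010000011001100010 = 67170 (signed)
110100100010001001 = -46967 (signed)
  010000011001100010
+ 110100100010001001
= 000100111011101011  (discard carry-out 1)
Result 000100111011101011: MSB = 0 → value 20203.
Addends have opposite signs, so signed overflow cannot occur.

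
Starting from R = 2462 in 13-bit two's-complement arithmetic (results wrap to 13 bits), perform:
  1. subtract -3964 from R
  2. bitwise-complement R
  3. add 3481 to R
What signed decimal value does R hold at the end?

-2946

Start: R = 2462 = 0100110011110.
R = 2462 − (-3964) = 6426; wraps to -1766 = 1100100011010
R = NOT 1100100011010 = 0011011100101 = 1765
R = 1765 + 3481 = 5246; wraps to -2946 = 1010001111110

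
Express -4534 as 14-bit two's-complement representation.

10111001001010

|-4534| = 4534 = 01000110110110 in 14 bits.
Invert the bits: 10111001001001. Add 1: 10111001001010.
Check: 10111001001010 reads as 11850 − 16384 = -4534.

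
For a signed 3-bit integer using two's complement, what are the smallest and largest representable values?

Minimum: −2^2 = -4.
Maximum: 2^2 − 1 = 3.

min = -4, max = 3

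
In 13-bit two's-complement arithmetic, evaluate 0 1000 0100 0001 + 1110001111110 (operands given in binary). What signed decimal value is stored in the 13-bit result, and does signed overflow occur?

1215; no overflow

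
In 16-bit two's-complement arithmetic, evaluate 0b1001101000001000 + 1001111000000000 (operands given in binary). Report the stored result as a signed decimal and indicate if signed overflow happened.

0b1001101000001000 → 1001101000001000 = -26104 (signed)
1001111000000000 = -25088 (signed)
  1001101000001000
+ 1001111000000000
= 0011100000001000  (discard carry-out 1)
Result 0011100000001000: MSB = 0 → value 14344.
Both addends are negative but the stored result is non-negative: signed overflow. The true value -26104 + (-25088) = -51192 lies outside [-32768, 32767].

14344; overflow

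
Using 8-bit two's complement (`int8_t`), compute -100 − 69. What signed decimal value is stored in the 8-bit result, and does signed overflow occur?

-100 → 10011100
69 → 01000101
Subtract via negate-and-add: invert 01000101 + 1 = 10111011 (i.e. -69).
  10011100
+ 10111011
= 01010111  (discard carry-out 1)
Result 01010111: MSB = 0 → value 87.
Both addends (after negating the subtrahend) are negative but the stored result is non-negative: signed overflow. The true value -100 − 69 = -169 lies outside [-128, 127].

87; overflow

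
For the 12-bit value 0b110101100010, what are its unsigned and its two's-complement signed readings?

Unsigned: 110101100010 = 3426.
Signed: MSB=1 → 3426 − 4096 = -670.

unsigned = 3426, signed = -670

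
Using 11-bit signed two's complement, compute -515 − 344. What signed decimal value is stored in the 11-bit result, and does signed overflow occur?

-859; no overflow

-515 → 10111111101
344 → 00101011000
Subtract via negate-and-add: invert 00101011000 + 1 = 11010101000 (i.e. -344).
  10111111101
+ 11010101000
= 10010100101  (discard carry-out 1)
Result 10010100101: MSB = 1 → 1189 − 2048 = -859.
Both addends (after negating the subtrahend) are negative and so is the stored result: no signed overflow.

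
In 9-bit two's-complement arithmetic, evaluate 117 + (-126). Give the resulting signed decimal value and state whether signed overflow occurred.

-9; no overflow

117 → 001110101
-126 → 110000010
  001110101
+ 110000010
= 111110111
Result 111110111: MSB = 1 → 503 − 512 = -9.
Addends have opposite signs, so signed overflow cannot occur.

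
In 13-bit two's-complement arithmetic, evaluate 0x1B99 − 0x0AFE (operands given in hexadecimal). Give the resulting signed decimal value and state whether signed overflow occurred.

0x1B99 = 1101110011001 = -1127 (signed)
0x0AFE = 0101011111110 = 2814 (signed)
Subtract via negate-and-add: invert 0101011111110 + 1 = 1010100000010 (i.e. -2814).
  1101110011001
+ 1010100000010
= 1000010011011  (discard carry-out 1)
Result 1000010011011: MSB = 1 → 4251 − 8192 = -3941.
Both addends (after negating the subtrahend) are negative and so is the stored result: no signed overflow.

-3941; no overflow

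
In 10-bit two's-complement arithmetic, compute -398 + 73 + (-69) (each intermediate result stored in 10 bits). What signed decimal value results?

-394

-398 + 73 = -325 (1010111011)
-325 + (-69) = -394 (1001110110)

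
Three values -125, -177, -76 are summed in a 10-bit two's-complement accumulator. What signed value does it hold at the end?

-378

-125 + (-177) = -302 (1011010010)
-302 + (-76) = -378 (1010000110)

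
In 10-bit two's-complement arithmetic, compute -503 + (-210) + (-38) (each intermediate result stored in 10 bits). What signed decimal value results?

273

-503 + (-210) = -713 → wraps to 311 (0100110111)
311 + (-38) = 273 (0100010001)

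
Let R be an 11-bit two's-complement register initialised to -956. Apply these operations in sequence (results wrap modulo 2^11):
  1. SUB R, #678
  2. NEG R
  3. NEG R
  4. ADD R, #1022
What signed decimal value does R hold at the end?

-612

Start: R = -956 = 10001000100.
R = -956 − 678 = -1634; wraps to 414 = 00110011110
R = −(414) = -414 = 11001100010
R = −(-414) = 414 = 00110011110
R = 414 + 1022 = 1436; wraps to -612 = 10110011100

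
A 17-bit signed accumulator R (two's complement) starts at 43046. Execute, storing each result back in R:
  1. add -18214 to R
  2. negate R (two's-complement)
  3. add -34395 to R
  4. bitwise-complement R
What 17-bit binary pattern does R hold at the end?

01110011101011010

Start: R = 43046 = 01010100000100110.
R = 43046 + (-18214) = 24832 = 00110000100000000
R = −(24832) = -24832 = 11001111100000000
R = -24832 + (-34395) = -59227 = 10001100010100101
R = NOT 10001100010100101 = 01110011101011010 = 59226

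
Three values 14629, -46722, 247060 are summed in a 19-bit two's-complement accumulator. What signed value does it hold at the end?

214967

14629 + (-46722) = -32093 (1111000001010100011)
-32093 + 247060 = 214967 (0110100011110110111)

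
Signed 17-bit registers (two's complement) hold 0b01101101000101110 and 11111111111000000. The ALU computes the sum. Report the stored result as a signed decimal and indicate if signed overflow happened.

55790; no overflow

0b01101101000101110 → 01101101000101110 = 55854 (signed)
11111111111000000 = -64 (signed)
  01101101000101110
+ 11111111111000000
= 01101100111101110  (discard carry-out 1)
Result 01101100111101110: MSB = 0 → value 55790.
Addends have opposite signs, so signed overflow cannot occur.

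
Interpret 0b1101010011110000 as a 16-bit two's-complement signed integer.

-11024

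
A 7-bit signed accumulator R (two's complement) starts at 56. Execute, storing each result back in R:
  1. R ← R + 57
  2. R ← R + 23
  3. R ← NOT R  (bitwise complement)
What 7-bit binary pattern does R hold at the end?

1110111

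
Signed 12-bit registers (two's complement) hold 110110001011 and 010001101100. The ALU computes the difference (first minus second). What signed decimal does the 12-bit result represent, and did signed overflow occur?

-1761; no overflow

110110001011 = -629 (signed)
010001101100 = 1132 (signed)
Subtract via negate-and-add: invert 010001101100 + 1 = 101110010100 (i.e. -1132).
  110110001011
+ 101110010100
= 100100011111  (discard carry-out 1)
Result 100100011111: MSB = 1 → 2335 − 4096 = -1761.
Both addends (after negating the subtrahend) are negative and so is the stored result: no signed overflow.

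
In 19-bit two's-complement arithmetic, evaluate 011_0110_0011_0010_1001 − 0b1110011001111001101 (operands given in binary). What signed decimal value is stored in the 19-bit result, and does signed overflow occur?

-250020; overflow

011_0110_0011_0010_1001 → 0110110001100101001 = 221993 (signed)
0b1110011001111001101 → 1110011001111001101 = -52275 (signed)
Subtract via negate-and-add: invert 1110011001111001101 + 1 = 0001100110000110011 (i.e. 52275).
  0110110001100101001
+ 0001100110000110011
= 1000010111101011100
Result 1000010111101011100: MSB = 1 → 274268 − 524288 = -250020.
Both addends (after negating the subtrahend) are non-negative but the stored result is negative: signed overflow. The true value 221993 − (-52275) = 274268 lies outside [-262144, 262143].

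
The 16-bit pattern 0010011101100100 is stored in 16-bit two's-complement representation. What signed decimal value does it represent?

10084

MSB is 0, so the value is non-negative: 0010011101100100 = 10084.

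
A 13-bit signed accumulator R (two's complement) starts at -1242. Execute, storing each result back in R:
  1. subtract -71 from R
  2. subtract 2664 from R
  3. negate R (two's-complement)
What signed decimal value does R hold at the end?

3835

Start: R = -1242 = 1101100100110.
R = -1242 − (-71) = -1171 = 1101101101101
R = -1171 − 2664 = -3835 = 1000100000101
R = −(-3835) = 3835 = 0111011111011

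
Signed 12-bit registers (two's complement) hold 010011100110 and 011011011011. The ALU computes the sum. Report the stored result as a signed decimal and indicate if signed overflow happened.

010011100110 = 1254 (signed)
011011011011 = 1755 (signed)
  010011100110
+ 011011011011
= 101111000001
Result 101111000001: MSB = 1 → 3009 − 4096 = -1087.
Both addends are non-negative but the stored result is negative: signed overflow. The true value 1254 + 1755 = 3009 lies outside [-2048, 2047].

-1087; overflow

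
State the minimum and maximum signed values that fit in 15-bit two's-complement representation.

min = -16384, max = 16383

Minimum: −2^14 = -16384.
Maximum: 2^14 − 1 = 16383.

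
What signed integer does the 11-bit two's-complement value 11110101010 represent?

-86

MSB is 1, so the value is negative.
Invert: 00001010101. Add 1: 00001010110 = 86. So the value is −86.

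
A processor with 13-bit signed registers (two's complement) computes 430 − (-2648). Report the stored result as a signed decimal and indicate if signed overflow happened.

3078; no overflow

430 → 0000110101110
-2648 → 1010110101000
Subtract via negate-and-add: invert 1010110101000 + 1 = 0101001011000 (i.e. 2648).
  0000110101110
+ 0101001011000
= 0110000000110
Result 0110000000110: MSB = 0 → value 3078.
Both addends (after negating the subtrahend) are non-negative and so is the stored result: no signed overflow.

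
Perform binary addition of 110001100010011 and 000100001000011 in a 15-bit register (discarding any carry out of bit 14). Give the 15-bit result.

110101101010110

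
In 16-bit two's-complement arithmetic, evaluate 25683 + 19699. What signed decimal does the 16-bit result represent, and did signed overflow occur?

-20154; overflow

25683 → 0110010001010011
19699 → 0100110011110011
  0110010001010011
+ 0100110011110011
= 1011000101000110
Result 1011000101000110: MSB = 1 → 45382 − 65536 = -20154.
Both addends are non-negative but the stored result is negative: signed overflow. The true value 25683 + 19699 = 45382 lies outside [-32768, 32767].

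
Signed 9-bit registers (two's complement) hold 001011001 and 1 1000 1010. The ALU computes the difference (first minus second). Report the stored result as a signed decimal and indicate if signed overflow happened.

207; no overflow

001011001 = 89 (signed)
1 1000 1010 → 110001010 = -118 (signed)
Subtract via negate-and-add: invert 110001010 + 1 = 001110110 (i.e. 118).
  001011001
+ 001110110
= 011001111
Result 011001111: MSB = 0 → value 207.
Both addends (after negating the subtrahend) are non-negative and so is the stored result: no signed overflow.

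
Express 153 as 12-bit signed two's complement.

153 is non-negative, so write it directly in 12 bits: 000010011001.

000010011001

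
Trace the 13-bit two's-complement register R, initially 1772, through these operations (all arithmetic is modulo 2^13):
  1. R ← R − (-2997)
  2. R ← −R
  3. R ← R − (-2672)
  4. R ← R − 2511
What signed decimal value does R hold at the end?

Start: R = 1772 = 0011011101100.
R = 1772 − (-2997) = 4769; wraps to -3423 = 1001010100001
R = −(-3423) = 3423 = 0110101011111
R = 3423 − (-2672) = 6095; wraps to -2097 = 1011111001111
R = -2097 − 2511 = -4608; wraps to 3584 = 0111000000000

3584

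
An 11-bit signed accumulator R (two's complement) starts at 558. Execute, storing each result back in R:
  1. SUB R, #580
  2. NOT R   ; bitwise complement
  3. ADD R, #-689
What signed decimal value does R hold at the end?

-668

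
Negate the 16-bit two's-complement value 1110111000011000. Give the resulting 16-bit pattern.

0001000111101000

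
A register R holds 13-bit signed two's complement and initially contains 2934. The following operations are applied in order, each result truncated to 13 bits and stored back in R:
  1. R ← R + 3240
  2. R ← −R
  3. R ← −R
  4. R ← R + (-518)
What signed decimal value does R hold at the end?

Start: R = 2934 = 0101101110110.
R = 2934 + 3240 = 6174; wraps to -2018 = 1100000011110
R = −(-2018) = 2018 = 0011111100010
R = −(2018) = -2018 = 1100000011110
R = -2018 + (-518) = -2536 = 1011000011000

-2536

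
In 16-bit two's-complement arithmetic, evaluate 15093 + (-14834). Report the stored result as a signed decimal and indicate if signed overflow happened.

259; no overflow

15093 → 0011101011110101
-14834 → 1100011000001110
  0011101011110101
+ 1100011000001110
= 0000000100000011  (discard carry-out 1)
Result 0000000100000011: MSB = 0 → value 259.
Addends have opposite signs, so signed overflow cannot occur.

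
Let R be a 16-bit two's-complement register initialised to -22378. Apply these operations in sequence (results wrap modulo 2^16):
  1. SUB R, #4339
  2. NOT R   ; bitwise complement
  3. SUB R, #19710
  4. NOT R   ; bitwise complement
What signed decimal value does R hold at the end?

Start: R = -22378 = 1010100010010110.
R = -22378 − 4339 = -26717 = 1001011110100011
R = NOT 1001011110100011 = 0110100001011100 = 26716
R = 26716 − 19710 = 7006 = 0001101101011110
R = NOT 0001101101011110 = 1110010010100001 = -7007

-7007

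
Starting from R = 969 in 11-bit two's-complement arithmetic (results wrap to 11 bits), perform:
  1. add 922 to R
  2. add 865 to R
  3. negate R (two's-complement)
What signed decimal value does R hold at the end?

Start: R = 969 = 01111001001.
R = 969 + 922 = 1891; wraps to -157 = 11101100011
R = -157 + 865 = 708 = 01011000100
R = −(708) = -708 = 10100111100

-708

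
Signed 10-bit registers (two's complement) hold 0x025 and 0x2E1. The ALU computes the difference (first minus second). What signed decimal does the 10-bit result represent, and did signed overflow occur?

0x025 = 0000100101 = 37 (signed)
0x2E1 = 1011100001 = -287 (signed)
Subtract via negate-and-add: invert 1011100001 + 1 = 0100011111 (i.e. 287).
  0000100101
+ 0100011111
= 0101000100
Result 0101000100: MSB = 0 → value 324.
Both addends (after negating the subtrahend) are non-negative and so is the stored result: no signed overflow.

324; no overflow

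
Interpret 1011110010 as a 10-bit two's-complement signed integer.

MSB is 1, so the value is negative.
Invert: 0100001101. Add 1: 0100001110 = 270. So the value is −270.

-270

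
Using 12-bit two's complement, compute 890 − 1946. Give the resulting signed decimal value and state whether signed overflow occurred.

-1056; no overflow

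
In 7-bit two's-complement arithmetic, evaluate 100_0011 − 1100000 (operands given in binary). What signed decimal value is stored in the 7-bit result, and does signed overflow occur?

-29; no overflow

100_0011 → 1000011 = -61 (signed)
1100000 = -32 (signed)
Subtract via negate-and-add: invert 1100000 + 1 = 0100000 (i.e. 32).
  1000011
+ 0100000
= 1100011
Result 1100011: MSB = 1 → 99 − 128 = -29.
Addends (after negating the subtrahend) have opposite signs, so signed overflow cannot occur.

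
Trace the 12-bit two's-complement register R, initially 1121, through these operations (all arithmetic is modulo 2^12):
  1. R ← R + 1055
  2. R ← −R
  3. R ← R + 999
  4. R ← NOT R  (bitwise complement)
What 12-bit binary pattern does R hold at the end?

Start: R = 1121 = 010001100001.
R = 1121 + 1055 = 2176; wraps to -1920 = 100010000000
R = −(-1920) = 1920 = 011110000000
R = 1920 + 999 = 2919; wraps to -1177 = 101101100111
R = NOT 101101100111 = 010010011000 = 1176

010010011000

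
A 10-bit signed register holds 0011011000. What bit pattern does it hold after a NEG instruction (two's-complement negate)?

1100101000

Invert: 1100100111. Add 1: 1100101000.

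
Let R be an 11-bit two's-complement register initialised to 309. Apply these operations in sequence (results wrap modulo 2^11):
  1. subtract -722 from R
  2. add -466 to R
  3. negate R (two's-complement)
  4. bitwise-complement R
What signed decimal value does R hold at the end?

Start: R = 309 = 00100110101.
R = 309 − (-722) = 1031; wraps to -1017 = 10000000111
R = -1017 + (-466) = -1483; wraps to 565 = 01000110101
R = −(565) = -565 = 10111001011
R = NOT 10111001011 = 01000110100 = 564

564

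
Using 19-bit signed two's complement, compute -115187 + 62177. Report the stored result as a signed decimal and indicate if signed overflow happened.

-115187 → 1100011111000001101
62177 → 0001111001011100001
  1100011111000001101
+ 0001111001011100001
= 1110011000011101110
Result 1110011000011101110: MSB = 1 → 471278 − 524288 = -53010.
Addends have opposite signs, so signed overflow cannot occur.

-53010; no overflow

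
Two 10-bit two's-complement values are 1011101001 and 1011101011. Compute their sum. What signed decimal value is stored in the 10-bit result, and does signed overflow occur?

1011101001 = -279 (signed)
1011101011 = -277 (signed)
  1011101001
+ 1011101011
= 0111010100  (discard carry-out 1)
Result 0111010100: MSB = 0 → value 468.
Both addends are negative but the stored result is non-negative: signed overflow. The true value -279 + (-277) = -556 lies outside [-512, 511].

468; overflow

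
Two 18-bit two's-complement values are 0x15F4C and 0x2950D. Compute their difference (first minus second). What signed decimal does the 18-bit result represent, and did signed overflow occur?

0x15F4C = 010101111101001100 = 89932 (signed)
0x2950D = 101001010100001101 = -92915 (signed)
Subtract via negate-and-add: invert 101001010100001101 + 1 = 010110101011110011 (i.e. 92915).
  010101111101001100
+ 010110101011110011
= 101100101000111111
Result 101100101000111111: MSB = 1 → 182847 − 262144 = -79297.
Both addends (after negating the subtrahend) are non-negative but the stored result is negative: signed overflow. The true value 89932 − (-92915) = 182847 lies outside [-131072, 131071].

-79297; overflow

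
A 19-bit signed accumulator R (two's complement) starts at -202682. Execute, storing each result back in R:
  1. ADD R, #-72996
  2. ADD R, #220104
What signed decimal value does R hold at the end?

-55574

Start: R = -202682 = 1001110100001000110.
R = -202682 + (-72996) = -275678; wraps to 248610 = 0111100101100100010
R = 248610 + 220104 = 468714; wraps to -55574 = 1110010011011101010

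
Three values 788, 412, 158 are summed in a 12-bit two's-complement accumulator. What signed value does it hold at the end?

788 + 412 = 1200 (010010110000)
1200 + 158 = 1358 (010101001110)

1358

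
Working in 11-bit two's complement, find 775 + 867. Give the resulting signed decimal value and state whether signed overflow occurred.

775 → 01100000111
867 → 01101100011
  01100000111
+ 01101100011
= 11001101010
Result 11001101010: MSB = 1 → 1642 − 2048 = -406.
Both addends are non-negative but the stored result is negative: signed overflow. The true value 775 + 867 = 1642 lies outside [-1024, 1023].

-406; overflow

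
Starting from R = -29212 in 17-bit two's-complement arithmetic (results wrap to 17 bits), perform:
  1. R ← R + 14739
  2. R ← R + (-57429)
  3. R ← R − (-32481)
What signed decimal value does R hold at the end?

Start: R = -29212 = 11000110111100100.
R = -29212 + 14739 = -14473 = 11100011101110111
R = -14473 + (-57429) = -71902; wraps to 59170 = 01110011100100010
R = 59170 − (-32481) = 91651; wraps to -39421 = 10110011000000011

-39421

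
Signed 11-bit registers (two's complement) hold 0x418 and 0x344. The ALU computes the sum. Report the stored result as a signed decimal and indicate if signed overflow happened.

-164; no overflow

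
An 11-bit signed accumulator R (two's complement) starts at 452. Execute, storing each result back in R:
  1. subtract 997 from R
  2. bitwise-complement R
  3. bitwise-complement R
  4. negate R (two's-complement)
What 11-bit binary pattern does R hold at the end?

01000100001

Start: R = 452 = 00111000100.
R = 452 − 997 = -545 = 10111011111
R = NOT 10111011111 = 01000100000 = 544
R = NOT 01000100000 = 10111011111 = -545
R = −(-545) = 545 = 01000100001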